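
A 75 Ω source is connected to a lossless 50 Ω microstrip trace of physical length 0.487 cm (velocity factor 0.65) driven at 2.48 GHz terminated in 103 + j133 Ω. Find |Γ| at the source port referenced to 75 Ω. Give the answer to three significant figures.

|Γ| ≈ 0.599

λ = v/f = 0.65·c / 2.48 GHz = 0.0786 m
βl = 2π·l/λ = 2π × 0.0619 = 22.3°
tan(βl) = 0.41
Z_in = Z_0·(Z_L + jZ_0·tanβl)/(Z_0 + jZ_L·tanβl) = 167 − j140 Ω
Γ_s = (Z_in − Z_s)/(Z_in + Z_s) = (91.7 − j140)/(242 − j140), |Γ_s| = 0.599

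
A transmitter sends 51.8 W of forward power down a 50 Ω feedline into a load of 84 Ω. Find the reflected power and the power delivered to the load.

P_reflected ≈ 3.33 W; P_delivered ≈ 48.5 W

Γ = (84 − 50)/(84 + 50) = 0.254
|Γ|² = 0.0644
P_refl = |Γ|²·P_inc = 3.33 W, P_del = (1 − |Γ|²)·P_inc = 48.5 W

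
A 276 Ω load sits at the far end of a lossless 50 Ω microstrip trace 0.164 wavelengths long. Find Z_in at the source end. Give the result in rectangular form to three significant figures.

Z_in ≈ 12.2 − j28.7 Ω

βl = 2π × 0.164 = 59°
tan(βl) = tan(59°) = 1.67
Z_in = Z_0·(Z_L + jZ_0·tanβl)/(Z_0 + jZ_L·tanβl)
     = 50·(276 + j83.3)/(50 + j460)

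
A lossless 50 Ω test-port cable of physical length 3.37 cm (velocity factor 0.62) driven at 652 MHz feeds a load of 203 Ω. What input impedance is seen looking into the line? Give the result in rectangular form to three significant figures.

λ = v/f = 0.62·c / 652 MHz = 0.285 m
βl = 2π·l/λ = 2π × 0.118 = 42.5°
tan(βl) = tan(42.5°) = 0.917
Z_in = Z_0·(Z_L + jZ_0·tanβl)/(Z_0 + jZ_L·tanβl)
     = 50·(203 + j45.9)/(50 + j186)

Z_in ≈ 25.1 − j47.8 Ω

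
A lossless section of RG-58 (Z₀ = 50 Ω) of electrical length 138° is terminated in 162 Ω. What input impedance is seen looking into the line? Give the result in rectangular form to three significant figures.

Z_in ≈ 30.8 + j45 Ω

tan(βl) = tan(138°) = -0.9
Z_in = Z_0·(Z_L + jZ_0·tanβl)/(Z_0 + jZ_L·tanβl)
     = 50·(162 − j45)/(50 − j146)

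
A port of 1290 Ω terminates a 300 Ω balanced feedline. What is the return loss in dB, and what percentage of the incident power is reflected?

RL ≈ 4.12 dB; 38.8% of incident power reflected

Γ = (1290 − 300)/(1290 + 300) = 0.623
RL = −20·log₁₀(0.623) = 4.12 dB
P_refl/P_inc = |Γ|² = 0.388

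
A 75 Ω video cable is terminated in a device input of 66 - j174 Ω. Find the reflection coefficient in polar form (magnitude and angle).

Γ = (Z_L − Z_0)/(Z_L + Z_0) = (-9 − j174)/(141 − j174)
|Γ| = 174/224 = 0.778

Γ ≈ 0.778 ∠ -42°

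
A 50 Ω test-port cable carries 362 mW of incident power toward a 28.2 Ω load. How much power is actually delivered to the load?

Γ = (28.2 − 50)/(28.2 + 50) = -0.279
|Γ|² = 0.0777
P_refl = |Γ|²·P_inc = 28.1 mW, P_del = (1 − |Γ|²)·P_inc = 334 mW

P_delivered ≈ 334 mW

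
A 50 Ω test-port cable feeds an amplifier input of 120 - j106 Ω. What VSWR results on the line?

Γ = (Z_L − Z_0)/(Z_L + Z_0) = (70 − j106)/(170 − j106)
|Γ| = 127/200 = 0.634
VSWR = (1 + |Γ|)/(1 − |Γ|) = 1.63/0.366

VSWR ≈ 4.47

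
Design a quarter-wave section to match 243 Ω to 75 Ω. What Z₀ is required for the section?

Z_qwt = √(Z_0·R_L) = √(75 × 243) = √18220

Z_qwt ≈ 135 Ω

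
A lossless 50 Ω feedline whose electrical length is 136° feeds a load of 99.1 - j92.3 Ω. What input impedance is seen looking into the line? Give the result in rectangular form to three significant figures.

Z_in ≈ 44.8 + j70.1 Ω

tan(βl) = tan(136°) = -0.966
Z_in = Z_0·(Z_L + jZ_0·tanβl)/(Z_0 + jZ_L·tanβl)
     = 50·(99.1 − j141)/(-39.1 − j95.7)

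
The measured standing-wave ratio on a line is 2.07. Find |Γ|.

|Γ| = (S − 1)/(S + 1) = (2.07 − 1)/(2.07 + 1) = 1.07/3.07

|Γ| ≈ 0.349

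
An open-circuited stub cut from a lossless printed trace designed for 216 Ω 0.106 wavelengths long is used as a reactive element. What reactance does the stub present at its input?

X_in ≈ -275 Ω (capacitive)

βl = 2π × 0.106 = 38.2°
tan(βl) = 0.786
For an open-circuited stub, Z_in = −jZ_0·cot(βl) = −jZ_0/tan(βl)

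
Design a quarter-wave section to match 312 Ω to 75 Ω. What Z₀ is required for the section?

Z_qwt = √(Z_0·R_L) = √(75 × 312) = √23400

Z_qwt ≈ 153 Ω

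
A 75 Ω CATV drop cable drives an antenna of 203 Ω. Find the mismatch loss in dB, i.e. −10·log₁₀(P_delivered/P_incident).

Γ = (203 − 75)/(203 + 75) = 0.46
|Γ|² = 0.212, so P_del/P_inc = 1 − |Γ|² = 0.788
ML = −10·log₁₀(1 − |Γ|²)

mismatch loss ≈ 1.03 dB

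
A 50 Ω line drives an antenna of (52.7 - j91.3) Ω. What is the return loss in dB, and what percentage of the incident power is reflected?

RL ≈ 3.55 dB; 44.2% of incident power reflected

Γ = (2.7 − j91.3)/(102.7 − j91.3), |Γ| = 0.665
RL = −20·log₁₀(0.665) = 3.55 dB
P_refl/P_inc = |Γ|² = 0.442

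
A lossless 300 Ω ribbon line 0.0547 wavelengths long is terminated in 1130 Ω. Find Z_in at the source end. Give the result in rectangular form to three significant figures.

βl = 2π × 0.0547 = 19.7°
tan(βl) = tan(19.7°) = 0.358
Z_in = Z_0·(Z_L + jZ_0·tanβl)/(Z_0 + jZ_L·tanβl)
     = 300·(1130 + j107)/(300 + j404)

Z_in ≈ 452 − j503 Ω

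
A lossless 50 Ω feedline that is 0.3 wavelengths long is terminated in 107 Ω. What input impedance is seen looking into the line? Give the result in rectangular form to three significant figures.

Z_in ≈ 25.2 + j12.4 Ω

βl = 2π × 0.3 = 108°
tan(βl) = tan(108°) = -3.08
Z_in = Z_0·(Z_L + jZ_0·tanβl)/(Z_0 + jZ_L·tanβl)
     = 50·(107 − j154)/(50 − j329)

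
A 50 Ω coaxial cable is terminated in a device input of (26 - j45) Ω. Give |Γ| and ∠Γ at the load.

Γ ≈ 0.577 ∠ -87.4°

Γ = (Z_L − Z_0)/(Z_L + Z_0) = (-24 − j45)/(76 − j45)
|Γ| = 51/88.3 = 0.577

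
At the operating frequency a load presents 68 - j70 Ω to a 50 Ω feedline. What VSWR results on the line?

Γ = (Z_L − Z_0)/(Z_L + Z_0) = (18 − j70)/(118 − j70)
|Γ| = 72.3/137 = 0.527
VSWR = (1 + |Γ|)/(1 − |Γ|) = 1.53/0.473

VSWR ≈ 3.23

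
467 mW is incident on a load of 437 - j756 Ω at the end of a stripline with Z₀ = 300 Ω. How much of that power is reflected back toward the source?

P_reflected ≈ 247 mW

|Γ| = |(137 − j756)/(737 − j756)| = 0.728
|Γ|² = 0.53
P_refl = |Γ|²·P_inc = 247 mW, P_del = (1 − |Γ|²)·P_inc = 220 mW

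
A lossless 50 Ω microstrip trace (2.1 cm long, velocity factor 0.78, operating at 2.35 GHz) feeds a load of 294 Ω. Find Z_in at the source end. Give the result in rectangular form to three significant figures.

λ = v/f = 0.78·c / 2.35 GHz = 0.0996 m
βl = 2π·l/λ = 2π × 0.211 = 75.9°
tan(βl) = tan(75.9°) = 3.99
Z_in = Z_0·(Z_L + jZ_0·tanβl)/(Z_0 + jZ_L·tanβl)
     = 50·(294 + j199)/(50 + j1170)

Z_in ≈ 9.02 − j12.2 Ω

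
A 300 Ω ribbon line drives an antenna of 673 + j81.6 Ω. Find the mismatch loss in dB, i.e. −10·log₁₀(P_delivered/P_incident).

Γ = (373 + j81.6)/(973 + j81.6), |Γ| = 0.391
|Γ|² = 0.153, so P_del/P_inc = 1 − |Γ|² = 0.847
ML = −10·log₁₀(1 − |Γ|²)

mismatch loss ≈ 0.721 dB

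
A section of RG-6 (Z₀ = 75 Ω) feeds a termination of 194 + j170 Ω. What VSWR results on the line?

VSWR ≈ 4.75

Γ = (Z_L − Z_0)/(Z_L + Z_0) = (119 + j170)/(269 + j170)
|Γ| = 208/318 = 0.652
VSWR = (1 + |Γ|)/(1 − |Γ|) = 1.65/0.348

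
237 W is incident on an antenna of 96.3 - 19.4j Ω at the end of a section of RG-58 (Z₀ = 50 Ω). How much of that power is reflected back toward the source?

P_reflected ≈ 27.4 W

|Γ| = |(46.3 − j19.4)/(146.3 − j19.4)| = 0.34
|Γ|² = 0.116
P_refl = |Γ|²·P_inc = 27.4 W, P_del = (1 − |Γ|²)·P_inc = 210 W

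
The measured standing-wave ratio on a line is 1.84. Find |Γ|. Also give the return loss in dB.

|Γ| = (S − 1)/(S + 1) = (1.84 − 1)/(1.84 + 1) = 0.84/2.84
RL = −20·log₁₀|Γ| = −20·log₁₀(0.296)

|Γ| ≈ 0.296; return loss ≈ 10.6 dB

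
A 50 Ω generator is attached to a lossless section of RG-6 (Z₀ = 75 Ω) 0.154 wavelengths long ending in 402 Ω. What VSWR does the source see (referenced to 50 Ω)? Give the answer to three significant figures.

βl = 2π × 0.154 = 55.4°
tan(βl) = 1.45
Z_in = Z_0·(Z_L + jZ_0·tanβl)/(Z_0 + jZ_L·tanβl) = 20.3 − j49.1 Ω
Γ_s = (Z_in − Z_s)/(Z_in + Z_s) = (-29.7 − j49.1)/(70.3 − j49.1), |Γ_s| = 0.669
VSWR = (1 + |Γ_s|)/(1 − |Γ_s|)

VSWR ≈ 5.04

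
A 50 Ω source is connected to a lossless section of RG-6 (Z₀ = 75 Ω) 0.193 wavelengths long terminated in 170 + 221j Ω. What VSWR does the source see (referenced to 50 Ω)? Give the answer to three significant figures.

VSWR ≈ 5.85

βl = 2π × 0.193 = 69.5°
tan(βl) = 2.67
Z_in = Z_0·(Z_L + jZ_0·tanβl)/(Z_0 + jZ_L·tanβl) = 16.5 − j46.8 Ω
Γ_s = (Z_in − Z_s)/(Z_in + Z_s) = (-33.5 − j46.8)/(66.5 − j46.8), |Γ_s| = 0.708
VSWR = (1 + |Γ_s|)/(1 − |Γ_s|)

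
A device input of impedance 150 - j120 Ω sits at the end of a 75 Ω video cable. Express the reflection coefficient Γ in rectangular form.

Γ ≈ 0.481 − j0.277

Γ = (Z_L − Z_0)/(Z_L + Z_0) = (75 − j120)/(225 − j120)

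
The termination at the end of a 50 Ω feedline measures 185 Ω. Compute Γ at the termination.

Γ = 0.574

Γ = (Z_L − Z_0)/(Z_L + Z_0) = (185 − 50)/(185 + 50) = 135/235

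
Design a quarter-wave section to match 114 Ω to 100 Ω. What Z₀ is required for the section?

Z_qwt = √(Z_0·R_L) = √(100 × 114) = √11400

Z_qwt ≈ 107 Ω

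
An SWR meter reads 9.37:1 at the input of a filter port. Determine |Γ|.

|Γ| = (S − 1)/(S + 1) = (9.37 − 1)/(9.37 + 1) = 8.37/10.4

|Γ| ≈ 0.807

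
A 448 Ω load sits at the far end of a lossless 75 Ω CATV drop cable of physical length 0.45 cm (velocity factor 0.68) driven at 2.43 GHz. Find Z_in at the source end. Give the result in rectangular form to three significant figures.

Z_in ≈ 93.6 − j169 Ω

λ = v/f = 0.68·c / 2.43 GHz = 0.084 m
βl = 2π·l/λ = 2π × 0.0536 = 19.3°
tan(βl) = tan(19.3°) = 0.35
Z_in = Z_0·(Z_L + jZ_0·tanβl)/(Z_0 + jZ_L·tanβl)
     = 75·(448 + j26.3)/(75 + j157)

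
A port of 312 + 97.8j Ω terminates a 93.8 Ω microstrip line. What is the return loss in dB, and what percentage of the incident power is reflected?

RL ≈ 4.84 dB; 32.8% of incident power reflected

Γ = (218.2 + j97.8)/(405.8 + j97.8), |Γ| = 0.573
RL = −20·log₁₀(0.573) = 4.84 dB
P_refl/P_inc = |Γ|² = 0.328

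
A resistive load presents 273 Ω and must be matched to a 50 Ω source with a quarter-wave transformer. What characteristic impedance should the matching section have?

Z_qwt ≈ 117 Ω

Z_qwt = √(Z_0·R_L) = √(50 × 273) = √13650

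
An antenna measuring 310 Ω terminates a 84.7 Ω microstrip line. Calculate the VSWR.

VSWR ≈ 3.66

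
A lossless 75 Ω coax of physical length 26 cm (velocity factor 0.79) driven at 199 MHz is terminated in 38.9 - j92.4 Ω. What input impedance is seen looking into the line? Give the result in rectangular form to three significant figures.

Z_in ≈ 17.4 + j33 Ω

λ = v/f = 0.79·c / 199 MHz = 1.19 m
βl = 2π·l/λ = 2π × 0.218 = 78.6°
tan(βl) = tan(78.6°) = 4.96
Z_in = Z_0·(Z_L + jZ_0·tanβl)/(Z_0 + jZ_L·tanβl)
     = 75·(38.9 + j279)/(533 + j193)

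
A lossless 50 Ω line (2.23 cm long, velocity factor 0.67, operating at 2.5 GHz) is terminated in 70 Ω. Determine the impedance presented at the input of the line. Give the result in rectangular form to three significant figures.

Z_in ≈ 36.2 + j4.19 Ω

λ = v/f = 0.67·c / 2.5 GHz = 0.0804 m
βl = 2π·l/λ = 2π × 0.277 = 99.9°
tan(βl) = tan(99.9°) = -5.76
Z_in = Z_0·(Z_L + jZ_0·tanβl)/(Z_0 + jZ_L·tanβl)
     = 50·(70 − j288)/(50 − j403)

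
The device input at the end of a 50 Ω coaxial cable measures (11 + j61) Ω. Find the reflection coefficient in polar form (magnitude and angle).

Γ ≈ 0.839 ∠ 77.6°

Γ = (Z_L − Z_0)/(Z_L + Z_0) = (-39 + j61)/(61 + j61)
|Γ| = 72.4/86.3 = 0.839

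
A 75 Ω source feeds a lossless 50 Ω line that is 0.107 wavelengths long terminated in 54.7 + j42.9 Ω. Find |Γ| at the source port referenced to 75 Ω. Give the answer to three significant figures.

βl = 2π × 0.107 = 38.5°
tan(βl) = 0.796
Z_in = Z_0·(Z_L + jZ_0·tanβl)/(Z_0 + jZ_L·tanβl) = 104 − j24.9 Ω
Γ_s = (Z_in − Z_s)/(Z_in + Z_s) = (29 − j24.9)/(179 − j24.9), |Γ_s| = 0.212

|Γ| ≈ 0.212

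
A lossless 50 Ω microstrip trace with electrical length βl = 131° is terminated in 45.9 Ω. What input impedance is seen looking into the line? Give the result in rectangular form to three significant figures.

tan(βl) = tan(131°) = -1.15
Z_in = Z_0·(Z_L + jZ_0·tanβl)/(Z_0 + jZ_L·tanβl)
     = 50·(45.9 − j57.5)/(50 − j52.8)

Z_in ≈ 50.4 − j4.28 Ω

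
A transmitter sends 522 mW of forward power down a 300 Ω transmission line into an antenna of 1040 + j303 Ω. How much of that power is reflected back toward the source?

P_reflected ≈ 177 mW

|Γ| = |(740 + j303)/(1340 + j303)| = 0.582
|Γ|² = 0.339
P_refl = |Γ|²·P_inc = 177 mW, P_del = (1 − |Γ|²)·P_inc = 345 mW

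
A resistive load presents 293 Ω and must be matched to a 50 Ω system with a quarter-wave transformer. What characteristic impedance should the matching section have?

Z_qwt ≈ 121 Ω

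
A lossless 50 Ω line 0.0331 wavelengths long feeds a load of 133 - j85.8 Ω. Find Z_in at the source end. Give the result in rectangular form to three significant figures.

Z_in ≈ 64 − j81.6 Ω

βl = 2π × 0.0331 = 11.9°
tan(βl) = tan(11.9°) = 0.211
Z_in = Z_0·(Z_L + jZ_0·tanβl)/(Z_0 + jZ_L·tanβl)
     = 50·(133 − j75.2)/(68.1 + j28.1)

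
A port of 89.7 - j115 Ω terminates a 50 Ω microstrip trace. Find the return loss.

RL ≈ 3.45 dB

Γ = (39.7 − j115)/(139.7 − j115), |Γ| = 0.672
RL = −20·log₁₀|Γ| = −20·log₁₀(0.672)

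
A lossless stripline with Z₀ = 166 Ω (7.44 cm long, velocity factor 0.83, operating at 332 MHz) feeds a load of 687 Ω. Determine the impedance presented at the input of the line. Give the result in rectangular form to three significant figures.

λ = v/f = 0.83·c / 332 MHz = 0.75 m
βl = 2π·l/λ = 2π × 0.0992 = 35.7°
tan(βl) = tan(35.7°) = 0.719
Z_in = Z_0·(Z_L + jZ_0·tanβl)/(Z_0 + jZ_L·tanβl)
     = 166·(687 + j119)/(166 + j494)

Z_in ≈ 106 − j195 Ω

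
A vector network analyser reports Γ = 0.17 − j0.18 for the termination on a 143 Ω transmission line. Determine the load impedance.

Z_L = Z_0·(1 + Γ)/(1 − Γ) = 143·(1.17 − j0.18)/(0.83 + j0.18)

Z_L ≈ 186 − j71.4 Ω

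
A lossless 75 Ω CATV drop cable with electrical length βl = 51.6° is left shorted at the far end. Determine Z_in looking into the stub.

tan(βl) = 1.26
For a shorted stub, Z_in = jZ_0·tan(βl)

Z_in ≈ +j94.6 Ω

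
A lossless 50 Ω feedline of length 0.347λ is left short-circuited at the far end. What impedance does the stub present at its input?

βl = 2π × 0.347 = 125°
tan(βl) = -1.43
For a short-circuited stub, Z_in = jZ_0·tan(βl)

Z_in ≈ −j71.6 Ω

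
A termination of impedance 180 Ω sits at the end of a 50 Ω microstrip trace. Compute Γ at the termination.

Γ = 0.565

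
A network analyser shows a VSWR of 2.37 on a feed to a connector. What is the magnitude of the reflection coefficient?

|Γ| = (S − 1)/(S + 1) = (2.37 − 1)/(2.37 + 1) = 1.37/3.37

|Γ| ≈ 0.407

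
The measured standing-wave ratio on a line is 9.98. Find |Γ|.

|Γ| = (S − 1)/(S + 1) = (9.98 − 1)/(9.98 + 1) = 8.98/11

|Γ| ≈ 0.818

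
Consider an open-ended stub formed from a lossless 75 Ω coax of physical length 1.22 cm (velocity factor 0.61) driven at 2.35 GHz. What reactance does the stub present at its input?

λ = v/f = 0.61·c / 2.35 GHz = 0.0779 m
βl = 2π·l/λ = 2π × 0.157 = 56.4°
tan(βl) = 1.51
For an open-ended stub, Z_in = −jZ_0·cot(βl) = −jZ_0/tan(βl)

X_in ≈ -49.8 Ω (capacitive)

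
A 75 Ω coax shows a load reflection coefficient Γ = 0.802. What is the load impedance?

Z_L = Z_0·(1 + Γ)/(1 − Γ) = 75·(1.8)/(0.198)

Z_L ≈ 683 Ω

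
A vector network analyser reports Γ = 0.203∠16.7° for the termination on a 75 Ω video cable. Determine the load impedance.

Z_L ≈ 110 + j13.4 Ω

Z_L = Z_0·(1 + Γ)/(1 − Γ) = 75·(1.19 + j0.0583)/(0.806 − j0.0583)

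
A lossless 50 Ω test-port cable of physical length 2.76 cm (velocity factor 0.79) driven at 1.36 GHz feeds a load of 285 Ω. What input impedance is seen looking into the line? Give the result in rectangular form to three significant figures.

Z_in ≈ 12.3 − j31 Ω

λ = v/f = 0.79·c / 1.36 GHz = 0.174 m
βl = 2π·l/λ = 2π × 0.158 = 57°
tan(βl) = tan(57°) = 1.54
Z_in = Z_0·(Z_L + jZ_0·tanβl)/(Z_0 + jZ_L·tanβl)
     = 50·(285 + j77)/(50 + j439)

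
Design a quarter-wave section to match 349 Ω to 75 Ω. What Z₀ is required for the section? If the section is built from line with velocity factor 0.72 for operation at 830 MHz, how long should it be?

Z_qwt = √(Z_0·R_L) = √(75 × 349) = √26180
λ = 0.72·c/f = 0.26 m, so l = λ/4 = 0.0651 m

Z_qwt ≈ 162 Ω; length ≈ 6.51 cm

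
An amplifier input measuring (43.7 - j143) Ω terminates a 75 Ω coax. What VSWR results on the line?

Γ = (Z_L − Z_0)/(Z_L + Z_0) = (-31.3 − j143)/(118.7 − j143)
|Γ| = 146/186 = 0.788
VSWR = (1 + |Γ|)/(1 − |Γ|) = 1.79/0.212

VSWR ≈ 8.42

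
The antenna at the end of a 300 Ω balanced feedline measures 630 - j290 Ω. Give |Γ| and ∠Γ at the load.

Γ = (Z_L − Z_0)/(Z_L + Z_0) = (330 − j290)/(930 − j290)
|Γ| = 439/974 = 0.451

Γ ≈ 0.451 ∠ -24°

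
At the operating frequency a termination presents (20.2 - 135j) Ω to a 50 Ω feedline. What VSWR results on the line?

VSWR ≈ 20.9

Γ = (Z_L − Z_0)/(Z_L + Z_0) = (-29.8 − j135)/(70.2 − j135)
|Γ| = 138/152 = 0.909
VSWR = (1 + |Γ|)/(1 − |Γ|) = 1.91/0.0914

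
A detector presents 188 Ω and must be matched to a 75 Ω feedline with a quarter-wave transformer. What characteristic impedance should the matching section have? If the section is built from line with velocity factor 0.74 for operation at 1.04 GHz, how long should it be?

Z_qwt ≈ 119 Ω; length ≈ 5.34 cm

Z_qwt = √(Z_0·R_L) = √(75 × 188) = √14100
λ = 0.74·c/f = 0.213 m, so l = λ/4 = 0.0534 m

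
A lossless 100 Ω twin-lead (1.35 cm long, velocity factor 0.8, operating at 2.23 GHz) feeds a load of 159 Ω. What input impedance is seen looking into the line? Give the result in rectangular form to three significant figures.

λ = v/f = 0.8·c / 2.23 GHz = 0.108 m
βl = 2π·l/λ = 2π × 0.125 = 45.2°
tan(βl) = tan(45.2°) = 1.01
Z_in = Z_0·(Z_L + jZ_0·tanβl)/(Z_0 + jZ_L·tanβl)
     = 100·(159 + j101)/(100 + j160)

Z_in ≈ 89.9 − j43.2 Ω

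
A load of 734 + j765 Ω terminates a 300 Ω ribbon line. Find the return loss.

RL ≈ 3.3 dB

Γ = (434 + j765)/(1034 + j765), |Γ| = 0.684
RL = −20·log₁₀|Γ| = −20·log₁₀(0.684)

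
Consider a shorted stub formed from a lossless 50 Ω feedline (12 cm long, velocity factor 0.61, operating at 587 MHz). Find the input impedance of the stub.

Z_in ≈ −j44.1 Ω

λ = v/f = 0.61·c / 587 MHz = 0.312 m
βl = 2π·l/λ = 2π × 0.385 = 139°
tan(βl) = -0.883
For a shorted stub, Z_in = jZ_0·tan(βl)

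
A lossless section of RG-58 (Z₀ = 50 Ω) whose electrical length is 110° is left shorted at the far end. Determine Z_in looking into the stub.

Z_in ≈ −j137 Ω

tan(βl) = -2.75
For a shorted stub, Z_in = jZ_0·tan(βl)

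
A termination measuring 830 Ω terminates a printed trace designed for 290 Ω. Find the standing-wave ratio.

VSWR ≈ 2.86

Γ = (830 − 290)/(830 + 290) = 0.482
VSWR = (1 + 0.482)/(1 − 0.482)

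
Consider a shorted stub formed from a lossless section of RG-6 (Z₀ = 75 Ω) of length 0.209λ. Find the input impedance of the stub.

Z_in ≈ +j285 Ω

βl = 2π × 0.209 = 75.2°
tan(βl) = 3.8
For a shorted stub, Z_in = jZ_0·tan(βl)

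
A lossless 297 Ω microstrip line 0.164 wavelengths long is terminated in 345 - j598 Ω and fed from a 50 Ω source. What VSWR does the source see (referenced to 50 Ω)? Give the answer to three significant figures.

βl = 2π × 0.164 = 59°
tan(βl) = 1.67
Z_in = Z_0·(Z_L + jZ_0·tanβl)/(Z_0 + jZ_L·tanβl) = 57.4 − j49.1 Ω
Γ_s = (Z_in − Z_s)/(Z_in + Z_s) = (7.36 − j49.1)/(107 − j49.1), |Γ_s| = 0.421
VSWR = (1 + |Γ_s|)/(1 − |Γ_s|)

VSWR ≈ 2.45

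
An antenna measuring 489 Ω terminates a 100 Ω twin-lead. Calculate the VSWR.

Γ = (489 − 100)/(489 + 100) = 0.66
VSWR = (1 + 0.66)/(1 − 0.66)

VSWR ≈ 4.89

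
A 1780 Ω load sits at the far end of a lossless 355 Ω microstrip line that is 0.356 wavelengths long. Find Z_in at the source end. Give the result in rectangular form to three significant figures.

Z_in ≈ 112 + j261 Ω

βl = 2π × 0.356 = 128°
tan(βl) = tan(128°) = -1.27
Z_in = Z_0·(Z_L + jZ_0·tanβl)/(Z_0 + jZ_L·tanβl)
     = 355·(1780 − j452)/(355 − j2270)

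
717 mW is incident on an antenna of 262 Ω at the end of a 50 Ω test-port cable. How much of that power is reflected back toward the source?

P_reflected ≈ 331 mW

Γ = (262 − 50)/(262 + 50) = 0.679
|Γ|² = 0.462
P_refl = |Γ|²·P_inc = 331 mW, P_del = (1 − |Γ|²)·P_inc = 386 mW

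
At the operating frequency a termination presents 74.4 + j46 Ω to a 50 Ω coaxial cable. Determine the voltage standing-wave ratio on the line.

Γ = (Z_L − Z_0)/(Z_L + Z_0) = (24.4 + j46)/(124.4 + j46)
|Γ| = 52.1/133 = 0.393
VSWR = (1 + |Γ|)/(1 − |Γ|) = 1.39/0.607

VSWR ≈ 2.29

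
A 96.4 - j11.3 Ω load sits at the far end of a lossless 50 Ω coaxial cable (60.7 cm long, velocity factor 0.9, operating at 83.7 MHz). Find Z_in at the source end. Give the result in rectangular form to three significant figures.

Z_in ≈ 27.3 − j11.5 Ω

λ = v/f = 0.9·c / 83.7 MHz = 3.23 m
βl = 2π·l/λ = 2π × 0.188 = 67.7°
tan(βl) = tan(67.7°) = 2.44
Z_in = Z_0·(Z_L + jZ_0·tanβl)/(Z_0 + jZ_L·tanβl)
     = 50·(96.4 + j111)/(77.6 + j236)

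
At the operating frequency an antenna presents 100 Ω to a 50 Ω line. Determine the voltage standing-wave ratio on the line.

Γ = (100 − 50)/(100 + 50) = 0.333
VSWR = (1 + 0.333)/(1 − 0.333)

VSWR ≈ 2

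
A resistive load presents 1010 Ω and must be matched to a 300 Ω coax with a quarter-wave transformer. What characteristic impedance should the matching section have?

Z_qwt ≈ 550 Ω

Z_qwt = √(Z_0·R_L) = √(300 × 1010) = √303000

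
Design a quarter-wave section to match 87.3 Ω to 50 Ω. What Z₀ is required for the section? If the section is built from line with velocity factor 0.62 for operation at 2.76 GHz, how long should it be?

Z_qwt ≈ 66.1 Ω; length ≈ 1.68 cm

Z_qwt = √(Z_0·R_L) = √(50 × 87.3) = √4365
λ = 0.62·c/f = 0.0674 m, so l = λ/4 = 0.0168 m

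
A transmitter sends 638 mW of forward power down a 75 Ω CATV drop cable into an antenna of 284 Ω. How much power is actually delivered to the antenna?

Γ = (284 − 75)/(284 + 75) = 0.582
|Γ|² = 0.339
P_refl = |Γ|²·P_inc = 216 mW, P_del = (1 − |Γ|²)·P_inc = 422 mW

P_delivered ≈ 422 mW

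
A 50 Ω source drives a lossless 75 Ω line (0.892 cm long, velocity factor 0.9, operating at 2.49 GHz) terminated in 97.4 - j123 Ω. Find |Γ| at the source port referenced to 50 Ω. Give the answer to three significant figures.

|Γ| ≈ 0.59

λ = v/f = 0.9·c / 2.49 GHz = 0.108 m
βl = 2π·l/λ = 2π × 0.0823 = 29.6°
tan(βl) = 0.568
Z_in = Z_0·(Z_L + jZ_0·tanβl)/(Z_0 + jZ_L·tanβl) = 30.1 − j53.1 Ω
Γ_s = (Z_in − Z_s)/(Z_in + Z_s) = (-19.9 − j53.1)/(80.1 − j53.1), |Γ_s| = 0.59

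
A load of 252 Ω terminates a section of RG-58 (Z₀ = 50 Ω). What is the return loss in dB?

Γ = (252 − 50)/(252 + 50) = 0.669
RL = −20·log₁₀|Γ| = −20·log₁₀(0.669)

RL ≈ 3.49 dB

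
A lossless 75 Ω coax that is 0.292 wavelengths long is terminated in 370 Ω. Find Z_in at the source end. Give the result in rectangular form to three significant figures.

Z_in ≈ 16.3 + j19.4 Ω

βl = 2π × 0.292 = 105°
tan(βl) = tan(105°) = -3.7
Z_in = Z_0·(Z_L + jZ_0·tanβl)/(Z_0 + jZ_L·tanβl)
     = 75·(370 − j278)/(75 − j1370)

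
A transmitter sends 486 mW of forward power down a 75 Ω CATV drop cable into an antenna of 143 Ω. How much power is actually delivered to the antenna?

P_delivered ≈ 439 mW

Γ = (143 − 75)/(143 + 75) = 0.312
|Γ|² = 0.0973
P_refl = |Γ|²·P_inc = 47.3 mW, P_del = (1 − |Γ|²)·P_inc = 439 mW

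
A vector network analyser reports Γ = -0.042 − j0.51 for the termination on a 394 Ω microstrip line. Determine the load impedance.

Z_L ≈ 216 − j299 Ω

Z_L = Z_0·(1 + Γ)/(1 − Γ) = 394·(0.958 − j0.51)/(1.04 + j0.51)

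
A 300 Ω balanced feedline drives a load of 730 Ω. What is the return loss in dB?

RL ≈ 7.59 dB

Γ = (730 − 300)/(730 + 300) = 0.417
RL = −20·log₁₀|Γ| = −20·log₁₀(0.417)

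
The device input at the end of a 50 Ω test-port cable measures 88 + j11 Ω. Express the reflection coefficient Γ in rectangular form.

Γ ≈ 0.28 + j0.0574

Γ = (Z_L − Z_0)/(Z_L + Z_0) = (38 + j11)/(138 + j11)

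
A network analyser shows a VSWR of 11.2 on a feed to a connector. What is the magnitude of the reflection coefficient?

|Γ| ≈ 0.836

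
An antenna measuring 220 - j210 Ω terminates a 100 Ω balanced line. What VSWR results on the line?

VSWR ≈ 4.43

Γ = (Z_L − Z_0)/(Z_L + Z_0) = (120 − j210)/(320 − j210)
|Γ| = 242/383 = 0.632
VSWR = (1 + |Γ|)/(1 − |Γ|) = 1.63/0.368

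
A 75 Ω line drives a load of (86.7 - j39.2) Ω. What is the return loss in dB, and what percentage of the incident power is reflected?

Γ = (11.7 − j39.2)/(161.7 − j39.2), |Γ| = 0.246
RL = −20·log₁₀(0.246) = 12.2 dB
P_refl/P_inc = |Γ|² = 0.0605

RL ≈ 12.2 dB; 6.05% of incident power reflected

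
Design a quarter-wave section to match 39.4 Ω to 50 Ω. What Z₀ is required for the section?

Z_qwt = √(Z_0·R_L) = √(50 × 39.4) = √1970

Z_qwt ≈ 44.4 Ω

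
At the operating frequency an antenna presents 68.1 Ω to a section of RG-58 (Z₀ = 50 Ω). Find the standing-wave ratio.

Γ = (68.1 − 50)/(68.1 + 50) = 0.153
VSWR = (1 + 0.153)/(1 − 0.153)

VSWR ≈ 1.36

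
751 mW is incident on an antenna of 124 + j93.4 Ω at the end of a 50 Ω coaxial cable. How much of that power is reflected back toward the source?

P_reflected ≈ 273 mW

|Γ| = |(74 + j93.4)/(174 + j93.4)| = 0.603
|Γ|² = 0.364
P_refl = |Γ|²·P_inc = 273 mW, P_del = (1 − |Γ|²)·P_inc = 478 mW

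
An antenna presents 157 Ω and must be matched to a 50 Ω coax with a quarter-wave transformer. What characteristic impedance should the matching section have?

Z_qwt = √(Z_0·R_L) = √(50 × 157) = √7850

Z_qwt ≈ 88.6 Ω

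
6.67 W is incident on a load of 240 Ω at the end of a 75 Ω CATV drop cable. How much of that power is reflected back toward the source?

P_reflected ≈ 1.83 W

Γ = (240 − 75)/(240 + 75) = 0.524
|Γ|² = 0.274
P_refl = |Γ|²·P_inc = 1.83 W, P_del = (1 − |Γ|²)·P_inc = 4.84 W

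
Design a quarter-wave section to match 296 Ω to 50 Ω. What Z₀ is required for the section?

Z_qwt = √(Z_0·R_L) = √(50 × 296) = √14800

Z_qwt ≈ 122 Ω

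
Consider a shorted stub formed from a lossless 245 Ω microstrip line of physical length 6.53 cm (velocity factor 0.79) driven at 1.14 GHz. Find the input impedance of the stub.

λ = v/f = 0.79·c / 1.14 GHz = 0.208 m
βl = 2π·l/λ = 2π × 0.314 = 113°
tan(βl) = -2.35
For a shorted stub, Z_in = jZ_0·tan(βl)

Z_in ≈ −j575 Ω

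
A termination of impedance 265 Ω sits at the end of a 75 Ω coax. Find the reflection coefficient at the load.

Γ = 0.559

Γ = (Z_L − Z_0)/(Z_L + Z_0) = (265 − 75)/(265 + 75) = 190/340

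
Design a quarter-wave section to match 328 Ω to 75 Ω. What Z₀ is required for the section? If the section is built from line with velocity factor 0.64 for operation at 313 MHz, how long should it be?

Z_qwt = √(Z_0·R_L) = √(75 × 328) = √24600
λ = 0.64·c/f = 0.613 m, so l = λ/4 = 0.153 m

Z_qwt ≈ 157 Ω; length ≈ 15.3 cm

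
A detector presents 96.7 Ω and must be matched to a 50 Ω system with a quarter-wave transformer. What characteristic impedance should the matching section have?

Z_qwt = √(Z_0·R_L) = √(50 × 96.7) = √4835

Z_qwt ≈ 69.5 Ω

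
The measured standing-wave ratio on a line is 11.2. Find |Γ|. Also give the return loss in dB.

|Γ| = (S − 1)/(S + 1) = (11.2 − 1)/(11.2 + 1) = 10.2/12.2
RL = −20·log₁₀|Γ| = −20·log₁₀(0.836)

|Γ| ≈ 0.836; return loss ≈ 1.56 dB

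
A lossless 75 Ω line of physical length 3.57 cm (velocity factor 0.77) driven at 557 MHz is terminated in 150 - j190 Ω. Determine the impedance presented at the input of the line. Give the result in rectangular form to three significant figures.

Z_in ≈ 26.2 − j70 Ω

λ = v/f = 0.77·c / 557 MHz = 0.415 m
βl = 2π·l/λ = 2π × 0.0861 = 31°
tan(βl) = tan(31°) = 0.601
Z_in = Z_0·(Z_L + jZ_0·tanβl)/(Z_0 + jZ_L·tanβl)
     = 75·(150 − j145)/(189 + j90.1)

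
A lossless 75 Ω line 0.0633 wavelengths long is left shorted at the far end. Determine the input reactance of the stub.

X_in ≈ 31.5 Ω (inductive)

βl = 2π × 0.0633 = 22.8°
tan(βl) = 0.42
For a shorted stub, Z_in = jZ_0·tan(βl)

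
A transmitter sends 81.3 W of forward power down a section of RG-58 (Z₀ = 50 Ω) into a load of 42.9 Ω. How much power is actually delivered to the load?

P_delivered ≈ 80.8 W

Γ = (42.9 − 50)/(42.9 + 50) = -0.0764
|Γ|² = 0.00584
P_refl = |Γ|²·P_inc = 0.475 W, P_del = (1 − |Γ|²)·P_inc = 80.8 W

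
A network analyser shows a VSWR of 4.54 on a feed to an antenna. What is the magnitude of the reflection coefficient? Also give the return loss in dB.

|Γ| = (S − 1)/(S + 1) = (4.54 − 1)/(4.54 + 1) = 3.54/5.54
RL = −20·log₁₀|Γ| = −20·log₁₀(0.639)

|Γ| ≈ 0.639; return loss ≈ 3.89 dB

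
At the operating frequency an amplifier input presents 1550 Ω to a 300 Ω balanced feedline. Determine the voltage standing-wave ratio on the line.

VSWR ≈ 5.17

For a purely resistive load, VSWR = R_L/Z_0 or Z_0/R_L (whichever > 1) = 1550/300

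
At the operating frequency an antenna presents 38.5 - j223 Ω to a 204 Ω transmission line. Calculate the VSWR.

VSWR ≈ 11.7

Γ = (Z_L − Z_0)/(Z_L + Z_0) = (-165.5 − j223)/(242.5 − j223)
|Γ| = 278/329 = 0.843
VSWR = (1 + |Γ|)/(1 − |Γ|) = 1.84/0.157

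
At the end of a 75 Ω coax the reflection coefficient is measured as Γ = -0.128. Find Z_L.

Z_L = Z_0·(1 + Γ)/(1 − Γ) = 75·(0.872)/(1.13)

Z_L ≈ 58 Ω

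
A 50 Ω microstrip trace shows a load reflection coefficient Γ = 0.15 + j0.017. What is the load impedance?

Z_L = Z_0·(1 + Γ)/(1 − Γ) = 50·(1.15 + j0.017)/(0.85 − j0.017)

Z_L ≈ 67.6 + j2.35 Ω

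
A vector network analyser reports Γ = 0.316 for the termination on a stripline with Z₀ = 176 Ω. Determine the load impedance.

Z_L = Z_0·(1 + Γ)/(1 − Γ) = 176·(1.32)/(0.684)

Z_L ≈ 339 Ω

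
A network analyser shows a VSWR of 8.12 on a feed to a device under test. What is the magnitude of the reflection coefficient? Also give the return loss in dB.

|Γ| ≈ 0.781; return loss ≈ 2.15 dB

|Γ| = (S − 1)/(S + 1) = (8.12 − 1)/(8.12 + 1) = 7.12/9.12
RL = −20·log₁₀|Γ| = −20·log₁₀(0.781)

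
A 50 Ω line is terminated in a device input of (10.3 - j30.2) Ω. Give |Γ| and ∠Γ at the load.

Γ = (Z_L − Z_0)/(Z_L + Z_0) = (-39.7 − j30.2)/(60.3 − j30.2)
|Γ| = 49.9/67.4 = 0.74

Γ ≈ 0.74 ∠ -116°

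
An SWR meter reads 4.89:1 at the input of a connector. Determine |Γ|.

|Γ| = (S − 1)/(S + 1) = (4.89 − 1)/(4.89 + 1) = 3.89/5.89

|Γ| ≈ 0.66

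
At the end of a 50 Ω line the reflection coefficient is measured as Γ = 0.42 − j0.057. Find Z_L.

Z_L ≈ 121 − j16.8 Ω

Z_L = Z_0·(1 + Γ)/(1 − Γ) = 50·(1.42 − j0.057)/(0.58 + j0.057)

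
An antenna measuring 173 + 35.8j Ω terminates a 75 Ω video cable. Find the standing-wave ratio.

VSWR ≈ 2.43

Γ = (Z_L − Z_0)/(Z_L + Z_0) = (98 + j35.8)/(248 + j35.8)
|Γ| = 104/251 = 0.416
VSWR = (1 + |Γ|)/(1 − |Γ|) = 1.42/0.584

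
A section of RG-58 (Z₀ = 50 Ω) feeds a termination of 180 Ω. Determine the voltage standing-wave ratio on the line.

VSWR ≈ 3.6

Γ = (180 − 50)/(180 + 50) = 0.565
VSWR = (1 + 0.565)/(1 − 0.565)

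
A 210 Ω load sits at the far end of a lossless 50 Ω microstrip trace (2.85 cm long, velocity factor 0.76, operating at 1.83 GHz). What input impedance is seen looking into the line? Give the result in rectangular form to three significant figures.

Z_in ≈ 12.1 − j6.33 Ω

λ = v/f = 0.76·c / 1.83 GHz = 0.125 m
βl = 2π·l/λ = 2π × 0.229 = 82.4°
tan(βl) = tan(82.4°) = 7.45
Z_in = Z_0·(Z_L + jZ_0·tanβl)/(Z_0 + jZ_L·tanβl)
     = 50·(210 + j372)/(50 + j1560)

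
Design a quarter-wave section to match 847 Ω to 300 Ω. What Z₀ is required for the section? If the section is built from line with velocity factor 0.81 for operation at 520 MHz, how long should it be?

Z_qwt ≈ 504 Ω; length ≈ 11.7 cm

Z_qwt = √(Z_0·R_L) = √(300 × 847) = √254100
λ = 0.81·c/f = 0.467 m, so l = λ/4 = 0.117 m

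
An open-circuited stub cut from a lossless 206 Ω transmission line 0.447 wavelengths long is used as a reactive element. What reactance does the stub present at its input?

X_in ≈ 596 Ω (inductive)

βl = 2π × 0.447 = 161°
tan(βl) = -0.346
For an open-circuited stub, Z_in = −jZ_0·cot(βl) = −jZ_0/tan(βl)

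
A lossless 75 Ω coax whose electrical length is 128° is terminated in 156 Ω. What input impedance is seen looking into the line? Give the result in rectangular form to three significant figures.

tan(βl) = tan(128°) = -1.28
Z_in = Z_0·(Z_L + jZ_0·tanβl)/(Z_0 + jZ_L·tanβl)
     = 75·(156 − j96)/(75 − j200)

Z_in ≈ 50.9 + j39.5 Ω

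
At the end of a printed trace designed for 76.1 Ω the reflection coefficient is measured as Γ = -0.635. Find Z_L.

Z_L = Z_0·(1 + Γ)/(1 − Γ) = 76.1·(0.365)/(1.64)

Z_L ≈ 17 Ω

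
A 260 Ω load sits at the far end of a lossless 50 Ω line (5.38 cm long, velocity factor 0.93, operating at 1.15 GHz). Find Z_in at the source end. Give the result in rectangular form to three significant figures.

λ = v/f = 0.93·c / 1.15 GHz = 0.243 m
βl = 2π·l/λ = 2π × 0.222 = 79.8°
tan(βl) = tan(79.8°) = 5.58
Z_in = Z_0·(Z_L + jZ_0·tanβl)/(Z_0 + jZ_L·tanβl)
     = 50·(260 + j279)/(50 + j1450)

Z_in ≈ 9.91 − j8.63 Ω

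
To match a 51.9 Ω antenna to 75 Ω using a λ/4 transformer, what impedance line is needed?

Z_qwt = √(Z_0·R_L) = √(75 × 51.9) = √3892

Z_qwt ≈ 62.4 Ω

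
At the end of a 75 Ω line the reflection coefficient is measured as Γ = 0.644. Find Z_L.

Z_L ≈ 346 Ω

Z_L = Z_0·(1 + Γ)/(1 − Γ) = 75·(1.64)/(0.356)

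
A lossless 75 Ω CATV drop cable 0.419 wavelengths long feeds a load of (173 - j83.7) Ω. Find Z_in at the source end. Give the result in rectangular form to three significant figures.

Z_in ≈ 126 + j97.4 Ω

βl = 2π × 0.419 = 151°
tan(βl) = tan(151°) = -0.558
Z_in = Z_0·(Z_L + jZ_0·tanβl)/(Z_0 + jZ_L·tanβl)
     = 75·(173 − j126)/(28.3 − j96.5)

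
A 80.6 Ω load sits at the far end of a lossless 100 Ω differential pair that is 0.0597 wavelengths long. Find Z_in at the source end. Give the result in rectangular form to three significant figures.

βl = 2π × 0.0597 = 21.5°
tan(βl) = tan(21.5°) = 0.394
Z_in = Z_0·(Z_L + jZ_0·tanβl)/(Z_0 + jZ_L·tanβl)
     = 100·(80.6 + j39.4)/(100 + j31.7)

Z_in ≈ 84.6 + j12.5 Ω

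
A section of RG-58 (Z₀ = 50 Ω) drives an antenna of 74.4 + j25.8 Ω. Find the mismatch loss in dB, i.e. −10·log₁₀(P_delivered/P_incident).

mismatch loss ≈ 0.353 dB

Γ = (24.4 + j25.8)/(124.4 + j25.8), |Γ| = 0.28
|Γ|² = 0.0781, so P_del/P_inc = 1 − |Γ|² = 0.922
ML = −10·log₁₀(1 − |Γ|²)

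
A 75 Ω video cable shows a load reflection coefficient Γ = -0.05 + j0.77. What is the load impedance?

Z_L ≈ 17.9 + j68.1 Ω

Z_L = Z_0·(1 + Γ)/(1 − Γ) = 75·(0.95 + j0.77)/(1.05 − j0.77)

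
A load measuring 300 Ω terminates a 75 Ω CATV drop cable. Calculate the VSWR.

VSWR ≈ 4

Γ = (300 − 75)/(300 + 75) = 0.6
VSWR = (1 + 0.6)/(1 − 0.6)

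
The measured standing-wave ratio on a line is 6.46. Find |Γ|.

|Γ| ≈ 0.732

|Γ| = (S − 1)/(S + 1) = (6.46 − 1)/(6.46 + 1) = 5.46/7.46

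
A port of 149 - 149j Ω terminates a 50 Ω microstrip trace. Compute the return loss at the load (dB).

RL ≈ 2.86 dB

Γ = (99 − j149)/(199 − j149), |Γ| = 0.72
RL = −20·log₁₀|Γ| = −20·log₁₀(0.72)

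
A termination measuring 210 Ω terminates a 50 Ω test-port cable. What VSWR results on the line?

VSWR ≈ 4.2

For a purely resistive load, VSWR = R_L/Z_0 or Z_0/R_L (whichever > 1) = 210/50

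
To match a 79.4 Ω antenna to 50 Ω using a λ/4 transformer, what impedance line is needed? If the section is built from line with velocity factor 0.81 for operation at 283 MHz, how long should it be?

Z_qwt = √(Z_0·R_L) = √(50 × 79.4) = √3970
λ = 0.81·c/f = 0.859 m, so l = λ/4 = 0.215 m

Z_qwt ≈ 63 Ω; length ≈ 21.5 cm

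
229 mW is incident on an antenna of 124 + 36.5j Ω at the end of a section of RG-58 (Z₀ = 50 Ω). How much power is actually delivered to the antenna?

|Γ| = |(74 + j36.5)/(174 + j36.5)| = 0.464
|Γ|² = 0.215
P_refl = |Γ|²·P_inc = 49.3 mW, P_del = (1 − |Γ|²)·P_inc = 180 mW

P_delivered ≈ 180 mW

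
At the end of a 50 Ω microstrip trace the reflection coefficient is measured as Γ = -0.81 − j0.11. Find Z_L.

Z_L = Z_0·(1 + Γ)/(1 − Γ) = 50·(0.19 − j0.11)/(1.81 + j0.11)

Z_L ≈ 5.05 − j3.35 Ω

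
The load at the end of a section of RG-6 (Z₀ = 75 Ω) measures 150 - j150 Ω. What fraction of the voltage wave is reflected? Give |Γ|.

|Γ| ≈ 0.62

Γ = (Z_L − Z_0)/(Z_L + Z_0) = (75 − j150)/(225 − j150)
|Γ| = 168/270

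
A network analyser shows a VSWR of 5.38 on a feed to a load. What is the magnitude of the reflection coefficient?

|Γ| ≈ 0.687

|Γ| = (S − 1)/(S + 1) = (5.38 − 1)/(5.38 + 1) = 4.38/6.38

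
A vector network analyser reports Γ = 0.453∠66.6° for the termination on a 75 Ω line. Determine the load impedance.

Z_L ≈ 70.5 + j73.8 Ω

Z_L = Z_0·(1 + Γ)/(1 − Γ) = 75·(1.18 + j0.416)/(0.82 − j0.416)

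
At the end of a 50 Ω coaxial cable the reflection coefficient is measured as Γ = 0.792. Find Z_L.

Z_L = Z_0·(1 + Γ)/(1 − Γ) = 50·(1.79)/(0.208)

Z_L ≈ 431 Ω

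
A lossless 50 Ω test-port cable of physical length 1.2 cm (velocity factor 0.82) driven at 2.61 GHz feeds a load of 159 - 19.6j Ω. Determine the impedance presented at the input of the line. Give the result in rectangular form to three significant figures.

Z_in ≈ 25.8 − j37.5 Ω

λ = v/f = 0.82·c / 2.61 GHz = 0.0943 m
βl = 2π·l/λ = 2π × 0.127 = 45.8°
tan(βl) = tan(45.8°) = 1.03
Z_in = Z_0·(Z_L + jZ_0·tanβl)/(Z_0 + jZ_L·tanβl)
     = 50·(159 + j31.9)/(70.2 + j164)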